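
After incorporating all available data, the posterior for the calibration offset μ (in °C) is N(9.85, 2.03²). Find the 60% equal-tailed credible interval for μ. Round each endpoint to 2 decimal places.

[8.14, 11.56]

The posterior is symmetric, so the 60% equal-tailed interval is μ = 9.85 ± z·2.03 with z = 0.842.
Half-width: 0.842 × 2.03 = 1.71.
9.85 − 1.71 = 8.14; 9.85 + 1.71 = 11.56.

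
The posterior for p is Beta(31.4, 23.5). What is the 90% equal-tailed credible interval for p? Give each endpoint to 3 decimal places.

[0.461, 0.679]

Posterior: Beta(31.4, 23.5).
Equal-tailed 90% interval: the 0.05 and 0.95 quantiles of Beta(31.4, 23.5).
Posterior mean ≈ 0.572, SD ≈ 0.066; a Normal approximation gives roughly [0.463, 0.681].
Exact: F⁻¹(0.05) = 0.461; F⁻¹(0.95) = 0.679.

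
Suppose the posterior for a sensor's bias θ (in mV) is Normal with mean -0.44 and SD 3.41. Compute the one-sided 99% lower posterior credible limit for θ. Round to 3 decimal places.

-8.373

Need L with P(θ ≥ L) = 0.99: L = -0.44 − z_{0.01}·3.41.
z = 2.326; L = -0.44 − 2.326 × 3.41 = -8.373.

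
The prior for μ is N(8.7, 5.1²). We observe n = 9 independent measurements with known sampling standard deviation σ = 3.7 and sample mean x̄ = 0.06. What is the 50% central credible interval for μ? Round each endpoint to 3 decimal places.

[-0.271, 1.346]

Posterior precision = 1/5.1² + 9/3.7² = 0.0384 + 0.6574 = 0.6959, so posterior SD = 1.1988.
Posterior mean = (8.7/5.1² + 9·0.06/3.7²) / 0.6959 = 0.5374.
Interval: 0.5374 ± 0.674 × 1.1988 → [-0.271, 1.346].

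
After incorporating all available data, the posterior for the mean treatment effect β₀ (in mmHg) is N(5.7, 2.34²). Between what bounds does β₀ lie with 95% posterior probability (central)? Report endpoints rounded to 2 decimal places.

[1.11, 10.29]

The posterior is symmetric, so the 95% equal-tailed interval is β₀ = 5.7 ± z·2.34 with z = 1.960.
Half-width: 1.960 × 2.34 = 4.59.
5.7 − 4.59 = 1.11; 5.7 + 4.59 = 10.29.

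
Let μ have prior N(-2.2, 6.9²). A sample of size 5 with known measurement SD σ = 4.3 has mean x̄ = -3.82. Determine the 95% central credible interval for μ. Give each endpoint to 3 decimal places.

[-7.334, -0.073]

Posterior precision = 1/6.9² + 5/4.3² = 0.0210 + 0.2704 = 0.2914, so posterior SD = 1.8524.
Posterior mean = (-2.2/6.9² + 5·-3.82/4.3²) / 0.2914 = -3.7032.
Interval: -3.7032 ± 1.960 × 1.8524 → [-7.334, -0.073].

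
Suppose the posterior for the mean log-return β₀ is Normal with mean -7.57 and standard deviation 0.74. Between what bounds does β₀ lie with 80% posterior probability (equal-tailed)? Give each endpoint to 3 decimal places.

The posterior is symmetric, so the 80% equal-tailed interval is β₀ = -7.57 ± z·0.74 with z = 1.282.
Half-width: 1.282 × 0.74 = 0.948.
-7.57 − 0.948 = -8.518; -7.57 + 0.948 = -6.622.

[-8.518, -6.622]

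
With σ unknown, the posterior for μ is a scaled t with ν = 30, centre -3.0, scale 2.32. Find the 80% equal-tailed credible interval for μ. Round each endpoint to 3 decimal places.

[-6.040, 0.040]

The t_30 distribution is symmetric; the 80% interval is -3.0 ± t·2.32 with t_{0.9,30} = 1.310.
Half-width: 1.310 × 2.32 = 3.040.
-3.0 − 3.040 = -6.040; -3.0 + 3.040 = 0.040.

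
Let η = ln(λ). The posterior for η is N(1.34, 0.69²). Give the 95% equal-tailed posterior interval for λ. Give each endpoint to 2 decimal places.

On the log scale the 95% interval is 1.34 ± 1.960 × 0.69 = [-0.0124, 2.6924].
Exponentiate: [e^-0.0124, e^2.6924] = [0.99, 14.77].

[0.99, 14.77]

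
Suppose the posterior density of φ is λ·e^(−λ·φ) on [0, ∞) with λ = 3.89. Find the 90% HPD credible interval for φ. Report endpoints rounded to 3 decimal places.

The exponential density is strictly decreasing on [0, ∞), so the HPD interval is anchored at 0: [0, q] with P(φ ≤ q) = 0.90.
q = −ln(1 − 0.90) / 3.89 = 2.3026 / 3.89 = 0.592.

[0.000, 0.592]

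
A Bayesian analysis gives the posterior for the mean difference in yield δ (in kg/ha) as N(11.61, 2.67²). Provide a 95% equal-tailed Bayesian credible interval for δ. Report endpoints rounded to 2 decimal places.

[6.38, 16.84]

The posterior is symmetric, so the 95% equal-tailed interval is δ = 11.61 ± z·2.67 with z = 1.960.
Half-width: 1.960 × 2.67 = 5.23.
11.61 − 5.23 = 6.38; 11.61 + 5.23 = 16.84.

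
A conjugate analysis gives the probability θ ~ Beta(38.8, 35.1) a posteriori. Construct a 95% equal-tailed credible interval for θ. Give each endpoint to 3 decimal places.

Posterior: Beta(38.8, 35.1).
Equal-tailed 95% interval: the 0.025 and 0.975 quantiles of Beta(38.8, 35.1).
Posterior mean ≈ 0.525, SD ≈ 0.058; a Normal approximation gives roughly [0.412, 0.638].
Exact: F⁻¹(0.025) = 0.412; F⁻¹(0.975) = 0.637.

[0.412, 0.637]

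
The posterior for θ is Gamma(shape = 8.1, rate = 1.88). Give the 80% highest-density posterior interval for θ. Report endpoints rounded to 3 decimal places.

[2.224, 5.924]

The posterior is unimodal and skewed, so the HPD interval has equal density at both endpoints and is the shortest 80% interval.
Solving f(2.224) = f(5.924) with F(5.924) − F(2.224) = 0.80 gives [2.224, 5.924].
For comparison, the equal-tailed interval is [2.518, 6.327]; the HPD is narrower and shifted toward the mode.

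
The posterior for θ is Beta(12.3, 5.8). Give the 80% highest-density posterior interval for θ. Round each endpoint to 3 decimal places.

The posterior is unimodal and skewed, so the HPD interval has equal density at both endpoints and is the shortest 80% interval.
Solving f(0.552) = f(0.827) with F(0.827) − F(0.552) = 0.80 gives [0.552, 0.827].
For comparison, the equal-tailed interval is [0.536, 0.814]; the HPD is narrower and shifted toward the mode.

[0.552, 0.827]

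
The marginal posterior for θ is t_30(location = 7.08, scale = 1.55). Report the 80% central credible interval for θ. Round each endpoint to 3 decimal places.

The t_30 distribution is symmetric; the 80% interval is 7.08 ± t·1.55 with t_{0.9,30} = 1.310.
Half-width: 1.310 × 1.55 = 2.031.
7.08 − 2.031 = 5.049; 7.08 + 2.031 = 9.111.

[5.049, 9.111]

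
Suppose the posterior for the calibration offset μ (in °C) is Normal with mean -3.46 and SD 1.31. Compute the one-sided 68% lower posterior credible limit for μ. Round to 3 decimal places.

-4.073

Need L with P(μ ≥ L) = 0.68: L = -3.46 − z_{0.32}·1.31.
z = 0.468; L = -3.46 − 0.468 × 1.31 = -4.073.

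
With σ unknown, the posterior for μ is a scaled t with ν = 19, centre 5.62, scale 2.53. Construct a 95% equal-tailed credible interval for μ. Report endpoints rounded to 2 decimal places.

[0.32, 10.92]

The t_19 distribution is symmetric; the 95% interval is 5.62 ± t·2.53 with t_{0.975,19} = 2.093.
Half-width: 2.093 × 2.53 = 5.30.
5.62 − 5.30 = 0.32; 5.62 + 5.30 = 10.92.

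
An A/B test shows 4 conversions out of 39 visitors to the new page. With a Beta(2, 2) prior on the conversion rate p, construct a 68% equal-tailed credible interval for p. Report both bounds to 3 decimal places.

[0.088, 0.191]

Posterior: Beta(2+4, 2+35) = Beta(6, 37).
Equal-tailed 68% interval: the 0.16 and 0.84 quantiles of Beta(6, 37).
Posterior mean ≈ 0.140, SD ≈ 0.052; a Normal approximation gives roughly [0.088, 0.191].
Exact: F⁻¹(0.16) = 0.088; F⁻¹(0.84) = 0.191.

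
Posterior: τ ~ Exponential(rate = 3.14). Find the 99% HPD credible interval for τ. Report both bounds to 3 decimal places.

[0.000, 1.467]

The exponential density is strictly decreasing on [0, ∞), so the HPD interval is anchored at 0: [0, q] with P(τ ≤ q) = 0.99.
q = −ln(1 − 0.99) / 3.14 = 4.6052 / 3.14 = 1.467.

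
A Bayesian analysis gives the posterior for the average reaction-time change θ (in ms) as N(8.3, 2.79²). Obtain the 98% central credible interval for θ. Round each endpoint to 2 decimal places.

[1.81, 14.79]

The posterior is symmetric, so the 98% equal-tailed interval is θ = 8.3 ± z·2.79 with z = 2.326.
Half-width: 2.326 × 2.79 = 6.49.
8.3 − 6.49 = 1.81; 8.3 + 6.49 = 14.79.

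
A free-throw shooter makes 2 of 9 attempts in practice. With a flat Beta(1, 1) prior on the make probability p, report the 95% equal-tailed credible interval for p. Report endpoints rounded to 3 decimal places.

[0.067, 0.556]

Posterior: Beta(1+2, 1+7) = Beta(3, 8).
Equal-tailed 95% interval: the 0.025 and 0.975 quantiles of Beta(3, 8).
Posterior mean ≈ 0.273, SD ≈ 0.129; a Normal approximation gives roughly [0.021, 0.525].
Exact: F⁻¹(0.025) = 0.067; F⁻¹(0.975) = 0.556.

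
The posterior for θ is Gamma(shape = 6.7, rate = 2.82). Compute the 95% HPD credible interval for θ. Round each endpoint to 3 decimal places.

[0.769, 4.201]

The posterior is unimodal and skewed, so the HPD interval has equal density at both endpoints and is the shortest 95% interval.
Solving f(0.769) = f(4.201) with F(4.201) − F(0.769) = 0.95 gives [0.769, 4.201].
For comparison, the equal-tailed interval is [0.932, 4.484]; the HPD is narrower and shifted toward the mode.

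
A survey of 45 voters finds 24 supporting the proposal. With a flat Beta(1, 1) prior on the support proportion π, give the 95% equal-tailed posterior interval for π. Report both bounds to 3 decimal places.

[0.390, 0.671]

Posterior: Beta(1+24, 1+21) = Beta(25, 22).
Equal-tailed 95% interval: the 0.025 and 0.975 quantiles of Beta(25, 22).
Posterior mean ≈ 0.532, SD ≈ 0.072; a Normal approximation gives roughly [0.391, 0.673].
Exact: F⁻¹(0.025) = 0.390; F⁻¹(0.975) = 0.671.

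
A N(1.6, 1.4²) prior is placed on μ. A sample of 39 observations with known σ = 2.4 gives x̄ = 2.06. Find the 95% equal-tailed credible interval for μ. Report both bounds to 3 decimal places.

Posterior precision = 1/1.4² + 39/2.4² = 0.5102 + 6.7708 = 7.2810, so posterior SD = 0.3706.
Posterior mean = (1.6/1.4² + 39·2.06/2.4²) / 7.2810 = 2.0278.
Interval: 2.0278 ± 1.960 × 0.3706 → [1.301, 2.754].

[1.301, 2.754]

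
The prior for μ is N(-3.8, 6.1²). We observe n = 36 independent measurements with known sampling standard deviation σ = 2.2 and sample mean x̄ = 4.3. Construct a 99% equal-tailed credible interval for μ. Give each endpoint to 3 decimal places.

[3.328, 5.214]

Posterior precision = 1/6.1² + 36/2.2² = 0.0269 + 7.4380 = 7.4649, so posterior SD = 0.3660.
Posterior mean = (-3.8/6.1² + 36·4.3/2.2²) / 7.4649 = 4.2708.
Interval: 4.2708 ± 2.576 × 0.3660 → [3.328, 5.214].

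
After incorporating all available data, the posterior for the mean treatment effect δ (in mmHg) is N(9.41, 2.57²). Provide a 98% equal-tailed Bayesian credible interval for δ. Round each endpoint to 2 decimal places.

The posterior is symmetric, so the 98% equal-tailed interval is δ = 9.41 ± z·2.57 with z = 2.326.
Half-width: 2.326 × 2.57 = 5.98.
9.41 − 5.98 = 3.43; 9.41 + 5.98 = 15.39.

[3.43, 15.39]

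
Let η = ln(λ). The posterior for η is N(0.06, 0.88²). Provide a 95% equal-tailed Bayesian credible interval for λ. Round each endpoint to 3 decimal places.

[0.189, 5.958]

On the log scale the 95% interval is 0.06 ± 1.960 × 0.88 = [-1.6648, 1.7848].
Exponentiate: [e^-1.6648, e^1.7848] = [0.189, 5.958].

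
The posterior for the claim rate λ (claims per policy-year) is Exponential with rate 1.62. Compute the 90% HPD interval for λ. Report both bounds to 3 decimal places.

[0.000, 1.421]

The exponential density is strictly decreasing on [0, ∞), so the HPD interval is anchored at 0: [0, q] with P(λ ≤ q) = 0.90.
q = −ln(1 − 0.90) / 1.62 = 2.3026 / 1.62 = 1.421.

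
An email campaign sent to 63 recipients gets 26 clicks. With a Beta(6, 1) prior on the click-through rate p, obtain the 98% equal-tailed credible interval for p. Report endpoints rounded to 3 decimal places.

Posterior: Beta(6+26, 1+37) = Beta(32, 38).
Equal-tailed 98% interval: the 0.01 and 0.99 quantiles of Beta(32, 38).
Posterior mean ≈ 0.457, SD ≈ 0.059; a Normal approximation gives roughly [0.320, 0.595].
Exact: F⁻¹(0.01) = 0.323; F⁻¹(0.99) = 0.595.

[0.323, 0.595]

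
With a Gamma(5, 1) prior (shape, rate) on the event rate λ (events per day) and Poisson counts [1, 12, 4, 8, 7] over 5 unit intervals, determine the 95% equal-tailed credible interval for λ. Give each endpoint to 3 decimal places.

Posterior: Gamma(5+32, 1+5) = Gamma(37, 6) (shape, rate).
Equal-tailed 95% interval: Gamma(37, 6) quantiles at 0.025 and 0.975.
Posterior mean ≈ 6.167, SD ≈ 1.014; a Normal approximation gives roughly [4.180, 8.154].
Exact: lower = 4.342; upper = 8.307.

[4.342, 8.307]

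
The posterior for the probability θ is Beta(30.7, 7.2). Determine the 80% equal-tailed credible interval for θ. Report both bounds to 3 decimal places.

Posterior: Beta(30.7, 7.2).
Equal-tailed 80% interval: the 0.1 and 0.9 quantiles of Beta(30.7, 7.2).
Posterior mean ≈ 0.810, SD ≈ 0.063; a Normal approximation gives roughly [0.729, 0.891].
Exact: F⁻¹(0.1) = 0.726; F⁻¹(0.9) = 0.887.

[0.726, 0.887]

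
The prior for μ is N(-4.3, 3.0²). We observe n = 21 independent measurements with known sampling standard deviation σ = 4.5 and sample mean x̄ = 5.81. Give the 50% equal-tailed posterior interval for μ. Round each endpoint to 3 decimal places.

[4.202, 5.461]

Posterior precision = 1/3.0² + 21/4.5² = 0.1111 + 1.0370 = 1.1481, so posterior SD = 0.9333.
Posterior mean = (-4.3/3.0² + 21·5.81/4.5²) / 1.1481 = 4.8316.
Interval: 4.8316 ± 0.674 × 0.9333 → [4.202, 5.461].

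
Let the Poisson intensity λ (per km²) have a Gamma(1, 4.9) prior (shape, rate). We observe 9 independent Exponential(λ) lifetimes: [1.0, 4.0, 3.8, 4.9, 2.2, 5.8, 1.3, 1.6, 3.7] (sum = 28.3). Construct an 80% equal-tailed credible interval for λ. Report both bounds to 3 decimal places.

[0.187, 0.428]

Posterior: Gamma(1+9, 4.9+28.3) = Gamma(10, 33.2) (shape, rate).
Equal-tailed 80% interval: Gamma(10, 33.2) quantiles at 0.1 and 0.9.
Posterior mean ≈ 0.301, SD ≈ 0.095; a Normal approximation gives roughly [0.179, 0.423].
Exact: lower = 0.187; upper = 0.428.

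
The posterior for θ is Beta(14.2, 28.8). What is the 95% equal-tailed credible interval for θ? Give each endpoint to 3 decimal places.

[0.200, 0.476]

Posterior: Beta(14.2, 28.8).
Equal-tailed 95% interval: the 0.025 and 0.975 quantiles of Beta(14.2, 28.8).
Posterior mean ≈ 0.330, SD ≈ 0.071; a Normal approximation gives roughly [0.191, 0.469].
Exact: F⁻¹(0.025) = 0.200; F⁻¹(0.975) = 0.476.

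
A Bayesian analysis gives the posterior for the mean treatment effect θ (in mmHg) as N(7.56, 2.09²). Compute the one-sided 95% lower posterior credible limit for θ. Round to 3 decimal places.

Need L with P(θ ≥ L) = 0.95: L = 7.56 − z_{0.05}·2.09.
z = 1.645; L = 7.56 − 1.645 × 2.09 = 4.122.

4.122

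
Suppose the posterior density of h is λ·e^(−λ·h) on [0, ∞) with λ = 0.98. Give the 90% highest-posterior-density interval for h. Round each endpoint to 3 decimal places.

[0.000, 2.350]

The exponential density is strictly decreasing on [0, ∞), so the HPD interval is anchored at 0: [0, q] with P(h ≤ q) = 0.90.
q = −ln(1 − 0.90) / 0.98 = 2.3026 / 0.98 = 2.350.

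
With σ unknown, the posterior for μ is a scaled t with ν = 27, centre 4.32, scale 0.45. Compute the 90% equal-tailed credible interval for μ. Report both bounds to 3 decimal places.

The t_27 distribution is symmetric; the 90% interval is 4.32 ± t·0.45 with t_{0.95,27} = 1.703.
Half-width: 1.703 × 0.45 = 0.766.
4.32 − 0.766 = 3.554; 4.32 + 0.766 = 5.086.

[3.554, 5.086]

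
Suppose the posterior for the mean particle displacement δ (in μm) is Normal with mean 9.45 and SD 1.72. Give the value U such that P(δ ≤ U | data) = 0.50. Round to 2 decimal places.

Need U with P(δ ≤ U) = 0.50: U = 9.45 + z_{0.5}·1.72.
z = 0.000; U = 9.45 + 0.000 × 1.72 = 9.45.

9.45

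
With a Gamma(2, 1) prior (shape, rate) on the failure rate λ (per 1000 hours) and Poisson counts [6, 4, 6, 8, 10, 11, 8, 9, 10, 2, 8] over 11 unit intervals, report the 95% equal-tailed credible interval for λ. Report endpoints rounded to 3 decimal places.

Posterior: Gamma(2+82, 1+11) = Gamma(84, 12) (shape, rate).
Equal-tailed 95% interval: Gamma(84, 12) quantiles at 0.025 and 0.975.
Posterior mean ≈ 7.000, SD ≈ 0.764; a Normal approximation gives roughly [5.503, 8.497].
Exact: lower = 5.583; upper = 8.574.

[5.583, 8.574]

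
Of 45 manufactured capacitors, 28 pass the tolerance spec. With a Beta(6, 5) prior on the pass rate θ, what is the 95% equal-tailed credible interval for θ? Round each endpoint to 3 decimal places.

[0.477, 0.730]

Posterior: Beta(6+28, 5+17) = Beta(34, 22).
Equal-tailed 95% interval: the 0.025 and 0.975 quantiles of Beta(34, 22).
Posterior mean ≈ 0.607, SD ≈ 0.065; a Normal approximation gives roughly [0.480, 0.734].
Exact: F⁻¹(0.025) = 0.477; F⁻¹(0.975) = 0.730.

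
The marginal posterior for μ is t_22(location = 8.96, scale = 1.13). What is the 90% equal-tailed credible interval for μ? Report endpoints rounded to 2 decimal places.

The t_22 distribution is symmetric; the 90% interval is 8.96 ± t·1.13 with t_{0.95,22} = 1.717.
Half-width: 1.717 × 1.13 = 1.94.
8.96 − 1.94 = 7.02; 8.96 + 1.94 = 10.90.

[7.02, 10.90]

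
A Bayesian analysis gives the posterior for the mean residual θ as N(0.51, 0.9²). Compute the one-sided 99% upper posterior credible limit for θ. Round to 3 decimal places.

Need U with P(θ ≤ U) = 0.99: U = 0.51 + z_{0.01}·0.9.
z = 2.326; U = 0.51 + 2.326 × 0.9 = 2.604.

2.604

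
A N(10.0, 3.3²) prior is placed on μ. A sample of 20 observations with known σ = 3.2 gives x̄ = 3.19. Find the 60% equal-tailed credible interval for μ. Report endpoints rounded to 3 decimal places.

[2.907, 4.084]

Posterior precision = 1/3.3² + 20/3.2² = 0.0918 + 1.9531 = 2.0450, so posterior SD = 0.6993.
Posterior mean = (10.0/3.3² + 20·3.19/3.2²) / 2.0450 = 3.4958.
Interval: 3.4958 ± 0.842 × 0.6993 → [2.907, 4.084].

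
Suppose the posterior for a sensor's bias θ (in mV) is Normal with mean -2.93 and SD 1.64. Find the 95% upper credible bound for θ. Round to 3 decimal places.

Need U with P(θ ≤ U) = 0.95: U = -2.93 + z_{0.05}·1.64.
z = 1.645; U = -2.93 + 1.645 × 1.64 = -0.232.

-0.232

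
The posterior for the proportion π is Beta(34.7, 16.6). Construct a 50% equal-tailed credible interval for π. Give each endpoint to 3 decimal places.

[0.634, 0.722]

Posterior: Beta(34.7, 16.6).
Equal-tailed 50% interval: the 0.25 and 0.75 quantiles of Beta(34.7, 16.6).
Posterior mean ≈ 0.676, SD ≈ 0.065; a Normal approximation gives roughly [0.633, 0.720].
Exact: F⁻¹(0.25) = 0.634; F⁻¹(0.75) = 0.722.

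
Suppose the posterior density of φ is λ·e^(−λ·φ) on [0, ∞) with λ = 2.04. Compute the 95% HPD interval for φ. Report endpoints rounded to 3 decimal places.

[0.000, 1.468]

The exponential density is strictly decreasing on [0, ∞), so the HPD interval is anchored at 0: [0, q] with P(φ ≤ q) = 0.95.
q = −ln(1 − 0.95) / 2.04 = 2.9957 / 2.04 = 1.468.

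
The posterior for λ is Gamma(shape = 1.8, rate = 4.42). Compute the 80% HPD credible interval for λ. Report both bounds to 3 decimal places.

The posterior is unimodal and skewed, so the HPD interval has equal density at both endpoints and is the shortest 80% interval.
Solving f(0.022) = f(0.630) with F(0.630) − F(0.022) = 0.80 gives [0.022, 0.630].
For comparison, the equal-tailed interval is [0.098, 0.812]; the HPD is narrower and shifted toward the mode.

[0.022, 0.630]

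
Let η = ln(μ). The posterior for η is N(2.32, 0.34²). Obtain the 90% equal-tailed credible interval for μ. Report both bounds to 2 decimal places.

[5.82, 17.80]

On the log scale the 90% interval is 2.32 ± 1.645 × 0.34 = [1.7607, 2.8793].
Exponentiate: [e^1.7607, e^2.8793] = [5.82, 17.80].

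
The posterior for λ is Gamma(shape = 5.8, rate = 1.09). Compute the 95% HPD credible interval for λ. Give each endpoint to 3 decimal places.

The posterior is unimodal and skewed, so the HPD interval has equal density at both endpoints and is the shortest 95% interval.
Solving f(1.508) = f(9.707) with F(9.707) − F(1.508) = 0.95 gives [1.508, 9.707].
For comparison, the equal-tailed interval is [1.911, 10.446]; the HPD is narrower and shifted toward the mode.

[1.508, 9.707]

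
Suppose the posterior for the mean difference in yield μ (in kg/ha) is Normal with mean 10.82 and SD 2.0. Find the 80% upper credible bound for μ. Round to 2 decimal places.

12.50

Need U with P(μ ≤ U) = 0.80: U = 10.82 + z_{0.2}·2.0.
z = 0.842; U = 10.82 + 0.842 × 2.0 = 12.50.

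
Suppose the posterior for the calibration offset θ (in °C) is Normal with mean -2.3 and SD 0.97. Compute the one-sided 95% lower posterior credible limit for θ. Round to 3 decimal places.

Need L with P(θ ≥ L) = 0.95: L = -2.3 − z_{0.05}·0.97.
z = 1.645; L = -2.3 − 1.645 × 0.97 = -3.896.

-3.896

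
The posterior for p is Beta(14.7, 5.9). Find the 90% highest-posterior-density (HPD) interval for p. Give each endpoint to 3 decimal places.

The posterior is unimodal and skewed, so the HPD interval has equal density at both endpoints and is the shortest 90% interval.
Solving f(0.558) = f(0.874) with F(0.874) − F(0.558) = 0.90 gives [0.558, 0.874].
For comparison, the equal-tailed interval is [0.542, 0.861]; the HPD is narrower and shifted toward the mode.

[0.558, 0.874]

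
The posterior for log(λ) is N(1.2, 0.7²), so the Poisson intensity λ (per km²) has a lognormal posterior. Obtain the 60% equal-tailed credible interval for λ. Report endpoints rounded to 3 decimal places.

On the log scale the 60% interval is 1.2 ± 0.842 × 0.7 = [0.6109, 1.7891].
Exponentiate: [e^0.6109, e^1.7891] = [1.842, 5.984].

[1.842, 5.984]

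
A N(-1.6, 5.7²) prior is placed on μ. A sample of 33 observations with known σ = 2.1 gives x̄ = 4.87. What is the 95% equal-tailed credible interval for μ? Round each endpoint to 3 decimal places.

[4.128, 5.559]

Posterior precision = 1/5.7² + 33/2.1² = 0.0308 + 7.4830 = 7.5138, so posterior SD = 0.3648.
Posterior mean = (-1.6/5.7² + 33·4.87/2.1²) / 7.5138 = 4.8435.
Interval: 4.8435 ± 1.960 × 0.3648 → [4.128, 5.559].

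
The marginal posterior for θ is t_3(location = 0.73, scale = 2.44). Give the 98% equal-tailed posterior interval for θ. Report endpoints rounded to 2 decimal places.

[-10.35, 11.81]

The t_3 distribution is symmetric; the 98% interval is 0.73 ± t·2.44 with t_{0.99,3} = 4.541.
Half-width: 4.541 × 2.44 = 11.08.
0.73 − 11.08 = -10.35; 0.73 + 11.08 = 11.81.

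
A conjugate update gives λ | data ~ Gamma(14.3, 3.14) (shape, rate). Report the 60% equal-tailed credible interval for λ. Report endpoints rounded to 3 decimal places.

Posterior: Gamma(shape 14.3, rate 3.14).
Equal-tailed 60% interval: Gamma(14.3, 3.14) quantiles at 0.2 and 0.8.
Posterior mean ≈ 4.554, SD ≈ 1.204; a Normal approximation gives roughly [3.541, 5.568].
Exact: lower = 3.522; upper = 5.525.

[3.522, 5.525]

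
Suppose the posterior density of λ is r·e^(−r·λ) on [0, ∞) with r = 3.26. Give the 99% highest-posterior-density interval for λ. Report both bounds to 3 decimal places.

The exponential density is strictly decreasing on [0, ∞), so the HPD interval is anchored at 0: [0, q] with P(λ ≤ q) = 0.99.
q = −ln(1 − 0.99) / 3.26 = 4.6052 / 3.26 = 1.413.

[0.000, 1.413]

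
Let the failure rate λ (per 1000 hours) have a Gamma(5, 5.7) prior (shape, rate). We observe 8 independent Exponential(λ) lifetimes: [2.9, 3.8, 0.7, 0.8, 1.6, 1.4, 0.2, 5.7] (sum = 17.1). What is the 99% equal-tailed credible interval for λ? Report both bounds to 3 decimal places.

Posterior: Gamma(5+8, 5.7+17.1) = Gamma(13, 22.8) (shape, rate).
Equal-tailed 99% interval: Gamma(13, 22.8) quantiles at 0.005 and 0.995.
Posterior mean ≈ 0.570, SD ≈ 0.158; a Normal approximation gives roughly [0.163, 0.978].
Exact: lower = 0.245; upper = 1.059.

[0.245, 1.059]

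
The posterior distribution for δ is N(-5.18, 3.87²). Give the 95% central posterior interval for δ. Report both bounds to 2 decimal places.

The posterior is symmetric, so the 95% equal-tailed interval is δ = -5.18 ± z·3.87 with z = 1.960.
Half-width: 1.960 × 3.87 = 7.59.
-5.18 − 7.59 = -12.77; -5.18 + 7.59 = 2.41.

[-12.77, 2.41]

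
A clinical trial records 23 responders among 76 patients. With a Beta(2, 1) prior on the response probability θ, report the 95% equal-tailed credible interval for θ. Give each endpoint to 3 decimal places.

Posterior: Beta(2+23, 1+53) = Beta(25, 54).
Equal-tailed 95% interval: the 0.025 and 0.975 quantiles of Beta(25, 54).
Posterior mean ≈ 0.316, SD ≈ 0.052; a Normal approximation gives roughly [0.215, 0.418].
Exact: F⁻¹(0.025) = 0.219; F⁻¹(0.975) = 0.422.

[0.219, 0.422]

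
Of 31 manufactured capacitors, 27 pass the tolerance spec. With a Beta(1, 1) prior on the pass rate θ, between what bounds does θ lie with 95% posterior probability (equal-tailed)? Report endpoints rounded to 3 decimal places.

Posterior: Beta(1+27, 1+4) = Beta(28, 5).
Equal-tailed 95% interval: the 0.025 and 0.975 quantiles of Beta(28, 5).
Posterior mean ≈ 0.848, SD ≈ 0.061; a Normal approximation gives roughly [0.728, 0.969].
Exact: F⁻¹(0.025) = 0.710; F⁻¹(0.975) = 0.947.

[0.710, 0.947]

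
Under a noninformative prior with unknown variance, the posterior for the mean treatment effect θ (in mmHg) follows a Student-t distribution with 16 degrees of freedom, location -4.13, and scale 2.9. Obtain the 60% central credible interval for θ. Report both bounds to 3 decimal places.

[-6.638, -1.622]

The t_16 distribution is symmetric; the 60% interval is -4.13 ± t·2.9 with t_{0.8,16} = 0.865.
Half-width: 0.865 × 2.9 = 2.508.
-4.13 − 2.508 = -6.638; -4.13 + 2.508 = -1.622.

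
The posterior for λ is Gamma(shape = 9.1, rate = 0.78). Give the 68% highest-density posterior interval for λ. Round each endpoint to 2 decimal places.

[7.14, 14.49]

The posterior is unimodal and skewed, so the HPD interval has equal density at both endpoints and is the shortest 68% interval.
Solving f(7.14) = f(14.49) with F(14.49) − F(7.14) = 0.68 gives [7.14, 14.49].
For comparison, the equal-tailed interval is [7.89, 15.44]; the HPD is narrower and shifted toward the mode.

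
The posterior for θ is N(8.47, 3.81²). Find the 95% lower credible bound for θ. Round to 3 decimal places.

Need L with P(θ ≥ L) = 0.95: L = 8.47 − z_{0.05}·3.81.
z = 1.645; L = 8.47 − 1.645 × 3.81 = 2.203.

2.203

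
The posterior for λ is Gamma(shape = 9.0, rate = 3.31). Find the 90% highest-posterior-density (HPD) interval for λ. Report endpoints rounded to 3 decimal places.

The posterior is unimodal and skewed, so the HPD interval has equal density at both endpoints and is the shortest 90% interval.
Solving f(1.260) = f(4.128) with F(4.128) − F(1.260) = 0.90 gives [1.260, 4.128].
For comparison, the equal-tailed interval is [1.418, 4.361]; the HPD is narrower and shifted toward the mode.

[1.260, 4.128]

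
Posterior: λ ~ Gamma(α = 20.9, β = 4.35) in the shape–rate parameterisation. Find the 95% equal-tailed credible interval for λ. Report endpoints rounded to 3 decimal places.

Posterior: Gamma(shape 20.9, rate 4.35).
Equal-tailed 95% interval: Gamma(20.9, 4.35) quantiles at 0.025 and 0.975.
Posterior mean ≈ 4.805, SD ≈ 1.051; a Normal approximation gives roughly [2.745, 6.864].
Exact: lower = 2.970; upper = 7.073.

[2.970, 7.073]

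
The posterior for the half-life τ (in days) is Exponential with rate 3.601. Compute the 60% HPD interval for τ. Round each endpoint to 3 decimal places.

[0.000, 0.254]

The exponential density is strictly decreasing on [0, ∞), so the HPD interval is anchored at 0: [0, q] with P(τ ≤ q) = 0.60.
q = −ln(1 − 0.60) / 3.601 = 0.9163 / 3.601 = 0.254.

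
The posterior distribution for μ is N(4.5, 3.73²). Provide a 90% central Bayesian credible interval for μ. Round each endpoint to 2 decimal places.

[-1.64, 10.64]

The posterior is symmetric, so the 90% equal-tailed interval is μ = 4.5 ± z·3.73 with z = 1.645.
Half-width: 1.645 × 3.73 = 6.14.
4.5 − 6.14 = -1.64; 4.5 + 6.14 = 10.64.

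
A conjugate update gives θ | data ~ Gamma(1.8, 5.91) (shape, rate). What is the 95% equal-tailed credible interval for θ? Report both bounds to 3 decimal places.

Posterior: Gamma(shape 1.8, rate 5.91).
Equal-tailed 95% interval: Gamma(1.8, 5.91) quantiles at 0.025 and 0.975.
Posterior mean ≈ 0.305, SD ≈ 0.227; a Normal approximation gives roughly [-0.140, 0.750].
Exact: lower = 0.031; upper = 0.883.

[0.031, 0.883]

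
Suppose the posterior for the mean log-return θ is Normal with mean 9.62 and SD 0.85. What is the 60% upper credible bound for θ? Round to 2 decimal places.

Need U with P(θ ≤ U) = 0.60: U = 9.62 + z_{0.4}·0.85.
z = 0.253; U = 9.62 + 0.253 × 0.85 = 9.84.

9.84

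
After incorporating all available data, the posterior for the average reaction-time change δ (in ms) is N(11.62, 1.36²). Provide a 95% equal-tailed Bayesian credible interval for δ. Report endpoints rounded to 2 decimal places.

The posterior is symmetric, so the 95% equal-tailed interval is δ = 11.62 ± z·1.36 with z = 1.960.
Half-width: 1.960 × 1.36 = 2.67.
11.62 − 2.67 = 8.95; 11.62 + 2.67 = 14.29.

[8.95, 14.29]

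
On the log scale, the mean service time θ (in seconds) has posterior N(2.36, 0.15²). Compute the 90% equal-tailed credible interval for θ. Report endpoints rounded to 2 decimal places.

On the log scale the 90% interval is 2.36 ± 1.645 × 0.15 = [2.1133, 2.6067].
Exponentiate: [e^2.1133, e^2.6067] = [8.28, 13.55].

[8.28, 13.55]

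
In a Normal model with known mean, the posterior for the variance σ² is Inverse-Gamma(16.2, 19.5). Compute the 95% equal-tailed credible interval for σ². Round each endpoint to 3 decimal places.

[0.780, 2.098]

Inverse-Gamma(16.2, 19.5) quantiles: F⁻¹(0.025) and F⁻¹(0.975).
Equivalently, 1/σ² ~ Gamma(16.2, rate = 19.5); invert its 0.975 and 0.025 quantiles.
Posterior mean ≈ 1.283, SD ≈ 0.340; a Normal approximation gives roughly [0.616, 1.950].
Exact: lower = 0.780; upper = 2.098.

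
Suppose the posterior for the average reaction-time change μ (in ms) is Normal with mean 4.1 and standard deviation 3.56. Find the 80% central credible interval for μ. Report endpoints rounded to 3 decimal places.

The posterior is symmetric, so the 80% equal-tailed interval is μ = 4.1 ± z·3.56 with z = 1.282.
Half-width: 1.282 × 3.56 = 4.562.
4.1 − 4.562 = -0.462; 4.1 + 4.562 = 8.662.

[-0.462, 8.662]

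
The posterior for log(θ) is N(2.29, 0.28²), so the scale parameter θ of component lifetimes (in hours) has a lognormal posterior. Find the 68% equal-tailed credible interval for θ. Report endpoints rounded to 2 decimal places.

[7.47, 13.05]

On the log scale the 68% interval is 2.29 ± 0.994 × 0.28 = [2.0116, 2.5684].
Exponentiate: [e^2.0116, e^2.5684] = [7.47, 13.05].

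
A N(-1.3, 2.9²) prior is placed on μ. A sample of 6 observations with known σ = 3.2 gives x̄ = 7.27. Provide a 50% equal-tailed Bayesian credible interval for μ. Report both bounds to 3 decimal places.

[5.021, 6.628]

Posterior precision = 1/2.9² + 6/3.2² = 0.1189 + 0.5859 = 0.7048, so posterior SD = 1.1911.
Posterior mean = (-1.3/2.9² + 6·7.27/3.2²) / 0.7048 = 5.8243.
Interval: 5.8243 ± 0.674 × 1.1911 → [5.021, 6.628].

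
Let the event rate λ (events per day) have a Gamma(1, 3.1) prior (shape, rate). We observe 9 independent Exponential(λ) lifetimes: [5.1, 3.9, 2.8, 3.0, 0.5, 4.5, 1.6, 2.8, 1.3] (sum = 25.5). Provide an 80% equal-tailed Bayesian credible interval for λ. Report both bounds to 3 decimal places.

[0.218, 0.497]

Posterior: Gamma(1+9, 3.1+25.5) = Gamma(10, 28.6) (shape, rate).
Equal-tailed 80% interval: Gamma(10, 28.6) quantiles at 0.1 and 0.9.
Posterior mean ≈ 0.350, SD ≈ 0.111; a Normal approximation gives roughly [0.208, 0.491].
Exact: lower = 0.218; upper = 0.497.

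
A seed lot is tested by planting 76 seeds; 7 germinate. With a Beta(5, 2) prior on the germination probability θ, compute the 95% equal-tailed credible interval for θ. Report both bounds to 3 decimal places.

Posterior: Beta(5+7, 2+69) = Beta(12, 71).
Equal-tailed 95% interval: the 0.025 and 0.975 quantiles of Beta(12, 71).
Posterior mean ≈ 0.145, SD ≈ 0.038; a Normal approximation gives roughly [0.069, 0.220].
Exact: F⁻¹(0.025) = 0.078; F⁻¹(0.975) = 0.227.

[0.078, 0.227]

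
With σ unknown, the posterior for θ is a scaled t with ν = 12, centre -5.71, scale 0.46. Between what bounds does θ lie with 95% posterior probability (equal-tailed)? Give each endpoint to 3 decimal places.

[-6.712, -4.708]

The t_12 distribution is symmetric; the 95% interval is -5.71 ± t·0.46 with t_{0.975,12} = 2.179.
Half-width: 2.179 × 0.46 = 1.002.
-5.71 − 1.002 = -6.712; -5.71 + 1.002 = -4.708.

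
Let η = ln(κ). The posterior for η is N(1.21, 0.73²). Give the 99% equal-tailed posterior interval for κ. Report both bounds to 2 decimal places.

[0.51, 21.98]

On the log scale the 99% interval is 1.21 ± 2.576 × 0.73 = [-0.6704, 3.0904].
Exponentiate: [e^-0.6704, e^3.0904] = [0.51, 21.98].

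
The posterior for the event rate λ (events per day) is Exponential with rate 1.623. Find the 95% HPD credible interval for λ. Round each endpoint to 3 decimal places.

[0.000, 1.846]

The exponential density is strictly decreasing on [0, ∞), so the HPD interval is anchored at 0: [0, q] with P(λ ≤ q) = 0.95.
q = −ln(1 − 0.95) / 1.623 = 2.9957 / 1.623 = 1.846.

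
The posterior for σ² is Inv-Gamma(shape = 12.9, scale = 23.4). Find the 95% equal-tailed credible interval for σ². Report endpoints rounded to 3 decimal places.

[1.123, 3.416]

Inverse-Gamma(12.9, 23.4) quantiles: F⁻¹(0.025) and F⁻¹(0.975).
Equivalently, 1/σ² ~ Gamma(12.9, rate = 23.4); invert its 0.975 and 0.025 quantiles.
Posterior mean ≈ 1.966, SD ≈ 0.596; a Normal approximation gives roughly [0.799, 3.134].
Exact: lower = 1.123; upper = 3.416.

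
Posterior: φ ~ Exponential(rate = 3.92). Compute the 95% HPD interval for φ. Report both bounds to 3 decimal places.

The exponential density is strictly decreasing on [0, ∞), so the HPD interval is anchored at 0: [0, q] with P(φ ≤ q) = 0.95.
q = −ln(1 − 0.95) / 3.92 = 2.9957 / 3.92 = 0.764.

[0.000, 0.764]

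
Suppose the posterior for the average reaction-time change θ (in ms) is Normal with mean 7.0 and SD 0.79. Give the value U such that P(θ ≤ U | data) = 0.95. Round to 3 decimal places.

8.299

Need U with P(θ ≤ U) = 0.95: U = 7.0 + z_{0.05}·0.79.
z = 1.645; U = 7.0 + 1.645 × 0.79 = 8.299.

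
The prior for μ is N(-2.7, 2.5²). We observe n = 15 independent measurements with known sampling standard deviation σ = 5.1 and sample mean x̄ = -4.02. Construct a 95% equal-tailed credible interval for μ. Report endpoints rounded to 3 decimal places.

[-6.017, -1.450]

Posterior precision = 1/2.5² + 15/5.1² = 0.1600 + 0.5767 = 0.7367, so posterior SD = 1.1651.
Posterior mean = (-2.7/2.5² + 15·-4.02/5.1²) / 0.7367 = -3.7333.
Interval: -3.7333 ± 1.960 × 1.1651 → [-6.017, -1.450].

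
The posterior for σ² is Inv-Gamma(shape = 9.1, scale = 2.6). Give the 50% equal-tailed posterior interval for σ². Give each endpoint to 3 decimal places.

[0.238, 0.375]

Inverse-Gamma(9.1, 2.6) quantiles: F⁻¹(0.25) and F⁻¹(0.75).
Equivalently, 1/σ² ~ Gamma(9.1, rate = 2.6); invert its 0.75 and 0.25 quantiles.
Posterior mean ≈ 0.321, SD ≈ 0.120; a Normal approximation gives roughly [0.240, 0.402].
Exact: lower = 0.238; upper = 0.375.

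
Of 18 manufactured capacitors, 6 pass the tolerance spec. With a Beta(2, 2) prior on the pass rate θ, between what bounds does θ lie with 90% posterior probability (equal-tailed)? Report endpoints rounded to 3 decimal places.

Posterior: Beta(2+6, 2+12) = Beta(8, 14).
Equal-tailed 90% interval: the 0.05 and 0.95 quantiles of Beta(8, 14).
Posterior mean ≈ 0.364, SD ≈ 0.100; a Normal approximation gives roughly [0.199, 0.529].
Exact: F⁻¹(0.05) = 0.206; F⁻¹(0.95) = 0.536.

[0.206, 0.536]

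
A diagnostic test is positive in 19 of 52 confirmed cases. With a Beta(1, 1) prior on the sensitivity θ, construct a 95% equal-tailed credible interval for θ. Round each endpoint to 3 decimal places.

[0.248, 0.502]

Posterior: Beta(1+19, 1+33) = Beta(20, 34).
Equal-tailed 95% interval: the 0.025 and 0.975 quantiles of Beta(20, 34).
Posterior mean ≈ 0.370, SD ≈ 0.065; a Normal approximation gives roughly [0.243, 0.498].
Exact: F⁻¹(0.025) = 0.248; F⁻¹(0.975) = 0.502.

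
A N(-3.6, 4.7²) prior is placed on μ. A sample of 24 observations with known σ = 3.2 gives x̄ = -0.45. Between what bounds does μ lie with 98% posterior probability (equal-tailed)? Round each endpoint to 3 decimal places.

[-2.015, 0.995]

Posterior precision = 1/4.7² + 24/3.2² = 0.0453 + 2.3437 = 2.3890, so posterior SD = 0.6470.
Posterior mean = (-3.6/4.7² + 24·-0.45/3.2²) / 2.3890 = -0.5097.
Interval: -0.5097 ± 2.326 × 0.6470 → [-2.015, 0.995].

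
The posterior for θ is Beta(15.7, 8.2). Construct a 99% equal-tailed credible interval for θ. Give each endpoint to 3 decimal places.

[0.397, 0.869]

Posterior: Beta(15.7, 8.2).
Equal-tailed 99% interval: the 0.005 and 0.995 quantiles of Beta(15.7, 8.2).
Posterior mean ≈ 0.657, SD ≈ 0.095; a Normal approximation gives roughly [0.412, 0.902].
Exact: F⁻¹(0.005) = 0.397; F⁻¹(0.995) = 0.869.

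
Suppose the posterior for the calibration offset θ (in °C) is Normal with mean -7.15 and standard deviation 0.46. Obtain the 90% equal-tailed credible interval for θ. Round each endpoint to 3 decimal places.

[-7.907, -6.393]

The posterior is symmetric, so the 90% equal-tailed interval is θ = -7.15 ± z·0.46 with z = 1.645.
Half-width: 1.645 × 0.46 = 0.757.
-7.15 − 0.757 = -7.907; -7.15 + 0.757 = -6.393.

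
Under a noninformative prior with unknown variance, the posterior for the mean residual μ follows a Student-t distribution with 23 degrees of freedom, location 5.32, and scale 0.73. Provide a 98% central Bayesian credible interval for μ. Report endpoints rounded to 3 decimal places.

[3.495, 7.145]

The t_23 distribution is symmetric; the 98% interval is 5.32 ± t·0.73 with t_{0.99,23} = 2.500.
Half-width: 2.500 × 0.73 = 1.825.
5.32 − 1.825 = 3.495; 5.32 + 1.825 = 7.145.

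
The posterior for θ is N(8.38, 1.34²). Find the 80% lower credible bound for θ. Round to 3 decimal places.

Need L with P(θ ≥ L) = 0.80: L = 8.38 − z_{0.2}·1.34.
z = 0.842; L = 8.38 − 0.842 × 1.34 = 7.252.

7.252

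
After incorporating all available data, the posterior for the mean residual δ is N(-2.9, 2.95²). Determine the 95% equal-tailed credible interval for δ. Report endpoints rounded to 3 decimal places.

The posterior is symmetric, so the 95% equal-tailed interval is δ = -2.9 ± z·2.95 with z = 1.960.
Half-width: 1.960 × 2.95 = 5.782.
-2.9 − 5.782 = -8.682; -2.9 + 5.782 = 2.882.

[-8.682, 2.882]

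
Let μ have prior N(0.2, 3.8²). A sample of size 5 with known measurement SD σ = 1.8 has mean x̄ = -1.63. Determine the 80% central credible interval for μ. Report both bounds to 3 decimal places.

Posterior precision = 1/3.8² + 5/1.8² = 0.0693 + 1.5432 = 1.6125, so posterior SD = 0.7875.
Posterior mean = (0.2/3.8² + 5·-1.63/1.8²) / 1.6125 = -1.5514.
Interval: -1.5514 ± 1.282 × 0.7875 → [-2.561, -0.542].

[-2.561, -0.542]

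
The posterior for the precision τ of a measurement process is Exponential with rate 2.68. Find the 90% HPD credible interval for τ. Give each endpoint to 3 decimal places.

[0.000, 0.859]

The exponential density is strictly decreasing on [0, ∞), so the HPD interval is anchored at 0: [0, q] with P(τ ≤ q) = 0.90.
q = −ln(1 − 0.90) / 2.68 = 2.3026 / 2.68 = 0.859.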